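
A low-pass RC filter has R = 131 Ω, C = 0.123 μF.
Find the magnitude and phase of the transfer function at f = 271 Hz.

Step 1 — Angular frequency: ω = 2π·271 = 1703 rad/s.
Step 2 — Transfer function: H(jω) = 1/(1 + jωRC).
Step 3 — Denominator: 1 + jωRC = 1 + j·1703·131·1.23e-07 = 1 + j0.02744.
Step 4 — H = 0.9992 - j0.02742.
Step 5 — Magnitude: |H| = 0.9996 (-0.0 dB); phase: φ = -1.6°.

|H| = 0.9996 (-0.0 dB), φ = -1.6°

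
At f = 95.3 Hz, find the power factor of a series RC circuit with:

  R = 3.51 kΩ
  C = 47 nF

Step 1 — Angular frequency: ω = 2π·f = 2π·95.3 = 598.8 rad/s.
Step 2 — Component impedances:
  R: Z = R = 3510 Ω
  C: Z = 1/(jωC) = -j/(ω·C) = 0 - j3.553e+04 Ω
Step 3 — Series combination: Z_total = R + C = 3510 - j3.553e+04 Ω = 3.571e+04∠-84.4° Ω.
Step 4 — Power factor: PF = cos(φ) = Re(Z)/|Z| = 3510/35706 = 0.0983.
Step 5 — Type: Im(Z) = -3.553e+04 ⇒ leading (phase φ = -84.4°).

PF = 0.0983 (leading, φ = -84.4°)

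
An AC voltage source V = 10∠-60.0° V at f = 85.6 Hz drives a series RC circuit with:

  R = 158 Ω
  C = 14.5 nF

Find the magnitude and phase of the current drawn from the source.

Step 1 — Angular frequency: ω = 2π·f = 2π·85.6 = 537.8 rad/s.
Step 2 — Component impedances:
  R: Z = R = 158 Ω
  C: Z = 1/(jωC) = -j/(ω·C) = 0 - j1.282e+05 Ω
Step 3 — Series combination: Z_total = R + C = 158 - j1.282e+05 Ω = 1.282e+05∠-89.9° Ω.
Step 4 — Source phasor: V = 10∠-60.0° V = 5 - j8.66 V.
Step 5 — Ohm's law: I = V / Z_total = (5 - j8.66) / (158 - j1.282e+05) = 6.759e-05 + j3.891e-05 A.
Step 6 — Convert to polar: |I| = 7.799e-05 A, ∠I = 29.9°.

I = 7.799e-05∠29.9° A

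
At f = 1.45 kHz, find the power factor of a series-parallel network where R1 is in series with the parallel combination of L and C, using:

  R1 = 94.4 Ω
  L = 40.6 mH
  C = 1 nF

Step 1 — Angular frequency: ω = 2π·f = 2π·1450 = 9111 rad/s.
Step 2 — Component impedances:
  R1: Z = R = 94.4 Ω
  L: Z = jωL = j·9111·0.0406 = 0 + j369.9 Ω
  C: Z = 1/(jωC) = -j/(ω·C) = 0 - j1.098e+05 Ω
Step 3 — Parallel branch: L || C = 1/(1/L + 1/C) = 0 + j371.1 Ω.
Step 4 — Series with R1: Z_total = R1 + (L || C) = 94.4 + j371.1 Ω = 383∠75.7° Ω.
Step 5 — Power factor: PF = cos(φ) = Re(Z)/|Z| = 94.4/383 = 0.2465.
Step 6 — Type: Im(Z) = 371.1 ⇒ lagging (phase φ = 75.7°).

PF = 0.2465 (lagging, φ = 75.7°)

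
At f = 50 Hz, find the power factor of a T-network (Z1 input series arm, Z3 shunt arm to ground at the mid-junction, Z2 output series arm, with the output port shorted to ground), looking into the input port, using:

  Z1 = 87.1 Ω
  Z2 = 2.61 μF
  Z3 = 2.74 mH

Step 1 — Angular frequency: ω = 2π·f = 2π·50 = 314.2 rad/s.
Step 2 — Component impedances:
  Z1: Z = R = 87.1 Ω
  Z2: Z = 1/(jωC) = -j/(ω·C) = 0 - j1220 Ω
  Z3: Z = jωL = j·314.2·0.00274 = 0 + j0.8608 Ω
Step 3 — With the output port shorted to ground, the output series arm Z2 runs from the junction to ground; the shunt arm Z3 also runs from the junction to ground. They appear in parallel: Z3 || Z2 = 0 + j0.8614 Ω.
Step 4 — Series with input arm Z1: Z_in = Z1 + (Z3 || Z2) = 87.1 + j0.8614 Ω = 87.1∠0.6° Ω.
Step 5 — Power factor: PF = cos(φ) = Re(Z)/|Z| = 87.1/87.1 = 1.
Step 6 — Type: Im(Z) = 0.8614 ⇒ lagging (phase φ = 0.6°).

PF = 1 (lagging, φ = 0.6°)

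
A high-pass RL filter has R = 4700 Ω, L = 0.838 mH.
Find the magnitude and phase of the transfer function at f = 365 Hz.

Step 1 — Angular frequency: ω = 2π·365 = 2293 rad/s.
Step 2 — Transfer function: H(jω) = jωL/(R + jωL).
Step 3 — Numerator jωL = j·1.922; denominator R + jωL = 4700 + j1.922.
Step 4 — H = 1.672e-07 + j0.0004089.
Step 5 — Magnitude: |H| = 0.0004089 (-67.8 dB); phase: φ = 90.0°.

|H| = 0.0004089 (-67.8 dB), φ = 90.0°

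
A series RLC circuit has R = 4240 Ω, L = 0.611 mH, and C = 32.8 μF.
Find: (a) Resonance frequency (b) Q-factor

Step 1 — Resonance condition Im(Z)=0 gives ω₀ = 1/√(LC).
Step 2 — ω₀ = 1/√(0.000611·3.28e-05) = 7064 rad/s.
Step 3 — f₀ = ω₀/(2π) = 1124 Hz.
Step 4 — Series Q: Q = ω₀L/R = 7064·0.000611/4240 = 0.001018.

(a) f₀ = 1124 Hz  (b) Q = 0.001018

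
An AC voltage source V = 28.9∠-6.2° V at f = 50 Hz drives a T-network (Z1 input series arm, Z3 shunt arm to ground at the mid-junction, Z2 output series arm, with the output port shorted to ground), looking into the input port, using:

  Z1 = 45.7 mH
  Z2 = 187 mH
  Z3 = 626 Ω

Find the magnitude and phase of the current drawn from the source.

Step 1 — Angular frequency: ω = 2π·f = 2π·50 = 314.2 rad/s.
Step 2 — Component impedances:
  Z1: Z = jωL = j·314.2·0.0457 = 0 + j14.36 Ω
  Z2: Z = jωL = j·314.2·0.187 = 0 + j58.75 Ω
  Z3: Z = R = 626 Ω
Step 3 — With the output port shorted to ground, the output series arm Z2 runs from the junction to ground; the shunt arm Z3 also runs from the junction to ground. They appear in parallel: Z3 || Z2 = 5.465 + j58.23 Ω.
Step 4 — Series with input arm Z1: Z_in = Z1 + (Z3 || Z2) = 5.465 + j72.59 Ω = 72.8∠85.7° Ω.
Step 5 — Source phasor: V = 28.9∠-6.2° V = 28.73 - j3.121 V.
Step 6 — Ohm's law: I = V / Z_total = (28.73 - j3.121) / (5.465 + j72.59) = -0.01312 - j0.3968 A.
Step 7 — Convert to polar: |I| = 0.397 A, ∠I = -91.9°.

I = 0.397∠-91.9° A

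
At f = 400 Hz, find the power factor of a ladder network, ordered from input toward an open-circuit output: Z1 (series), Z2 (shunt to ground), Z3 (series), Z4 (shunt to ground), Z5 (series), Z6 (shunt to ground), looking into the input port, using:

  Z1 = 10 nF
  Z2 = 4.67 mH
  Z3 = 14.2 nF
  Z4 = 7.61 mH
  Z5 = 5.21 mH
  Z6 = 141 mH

Step 1 — Angular frequency: ω = 2π·f = 2π·400 = 2513 rad/s.
Step 2 — Component impedances:
  Z1: Z = 1/(jωC) = -j/(ω·C) = 0 - j3.979e+04 Ω
  Z2: Z = jωL = j·2513·0.00467 = 0 + j11.74 Ω
  Z3: Z = 1/(jωC) = -j/(ω·C) = 0 - j2.802e+04 Ω
  Z4: Z = jωL = j·2513·0.00761 = 0 + j19.13 Ω
  Z5: Z = jωL = j·2513·0.00521 = 0 + j13.09 Ω
  Z6: Z = jωL = j·2513·0.141 = 0 + j354.4 Ω
Step 3 — Ladder network (open output): work backward from the far end, alternating series and parallel combinations. Z_in = 0 - j3.978e+04 Ω = 3.978e+04∠-90.0° Ω.
Step 4 — Power factor: PF = cos(φ) = Re(Z)/|Z| = 0/3.978e+04 = 0.
Step 5 — Type: Im(Z) = -3.978e+04 ⇒ leading (phase φ = -90.0°).

PF = 0 (leading, φ = -90.0°)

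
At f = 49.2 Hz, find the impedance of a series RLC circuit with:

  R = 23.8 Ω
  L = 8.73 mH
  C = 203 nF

Step 1 — Angular frequency: ω = 2π·f = 2π·49.2 = 309.1 rad/s.
Step 2 — Component impedances:
  R: Z = R = 23.8 Ω
  L: Z = jωL = j·309.1·0.00873 = 0 + j2.699 Ω
  C: Z = 1/(jωC) = -j/(ω·C) = 0 - j1.594e+04 Ω
Step 3 — Series combination: Z_total = R + L + C = 23.8 - j1.593e+04 Ω = 1.593e+04∠-89.9° Ω.

Z = 23.8 - j1.593e+04 Ω = 1.593e+04∠-89.9° Ω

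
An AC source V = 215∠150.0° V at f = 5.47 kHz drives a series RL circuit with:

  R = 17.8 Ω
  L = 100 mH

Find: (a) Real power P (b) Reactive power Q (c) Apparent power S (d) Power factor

Step 1 — Angular frequency: ω = 2π·f = 2π·5470 = 3.437e+04 rad/s.
Step 2 — Component impedances:
  R: Z = R = 17.8 Ω
  L: Z = jωL = j·3.437e+04·0.1 = 0 + j3437 Ω
Step 3 — Series combination: Z_total = R + L = 17.8 + j3437 Ω = 3437∠89.7° Ω.
Step 4 — Source phasor: V = 215∠150.0° V = -186.2 + j107.5 V.
Step 5 — Current: I = V / Z = 0.031 + j0.05434 A = 0.06256∠60.3° A.
Step 6 — Complex power: S = V·I* = 0.06965 + j13.45 VA.
Step 7 — Real power: P = Re(S) = 0.06965 W.
Step 8 — Reactive power: Q = Im(S) = 13.45 VAR.
Step 9 — Apparent power: |S| = 13.45 VA.
Step 10 — Power factor: PF = P/|S| = 0.005179 (lagging).

(a) P = 0.06965 W  (b) Q = 13.45 VAR  (c) S = 13.45 VA  (d) PF = 0.005179 (lagging)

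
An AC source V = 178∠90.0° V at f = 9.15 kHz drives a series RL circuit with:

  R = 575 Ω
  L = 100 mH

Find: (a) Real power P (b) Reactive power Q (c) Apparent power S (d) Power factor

Step 1 — Angular frequency: ω = 2π·f = 2π·9150 = 5.749e+04 rad/s.
Step 2 — Component impedances:
  R: Z = R = 575 Ω
  L: Z = jωL = j·5.749e+04·0.1 = 0 + j5749 Ω
Step 3 — Series combination: Z_total = R + L = 575 + j5749 Ω = 5778∠84.3° Ω.
Step 4 — Source phasor: V = 178∠90.0° V = 0 + j178 V.
Step 5 — Current: I = V / Z = 0.03065 + j0.003066 A = 0.03081∠5.7° A.
Step 6 — Complex power: S = V·I* = 0.5457 + j5.457 VA.
Step 7 — Real power: P = Re(S) = 0.5457 W.
Step 8 — Reactive power: Q = Im(S) = 5.457 VAR.
Step 9 — Apparent power: |S| = 5.484 VA.
Step 10 — Power factor: PF = P/|S| = 0.09952 (lagging).

(a) P = 0.5457 W  (b) Q = 5.457 VAR  (c) S = 5.484 VA  (d) PF = 0.09952 (lagging)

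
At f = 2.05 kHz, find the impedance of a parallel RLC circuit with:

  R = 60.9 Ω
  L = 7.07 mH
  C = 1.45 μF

Step 1 — Angular frequency: ω = 2π·f = 2π·2050 = 1.288e+04 rad/s.
Step 2 — Component impedances:
  R: Z = R = 60.9 Ω
  L: Z = jωL = j·1.288e+04·0.00707 = 0 + j91.07 Ω
  C: Z = 1/(jωC) = -j/(ω·C) = 0 - j53.54 Ω
Step 3 — Parallel combination: 1/Z_total = 1/R + 1/L + 1/C; Z_total = 49.93 - j23.4 Ω = 55.14∠-25.1° Ω.

Z = 49.93 - j23.4 Ω = 55.14∠-25.1° Ω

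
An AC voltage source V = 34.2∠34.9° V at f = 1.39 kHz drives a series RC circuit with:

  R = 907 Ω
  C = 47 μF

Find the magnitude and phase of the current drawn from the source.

Step 1 — Angular frequency: ω = 2π·f = 2π·1390 = 8734 rad/s.
Step 2 — Component impedances:
  R: Z = R = 907 Ω
  C: Z = 1/(jωC) = -j/(ω·C) = 0 - j2.436 Ω
Step 3 — Series combination: Z_total = R + C = 907 - j2.436 Ω = 907∠-0.2° Ω.
Step 4 — Source phasor: V = 34.2∠34.9° V = 28.05 + j19.57 V.
Step 5 — Ohm's law: I = V / Z_total = (28.05 + j19.57) / (907 - j2.436) = 0.03087 + j0.02166 A.
Step 6 — Convert to polar: |I| = 0.03771 A, ∠I = 35.1°.

I = 0.03771∠35.1° A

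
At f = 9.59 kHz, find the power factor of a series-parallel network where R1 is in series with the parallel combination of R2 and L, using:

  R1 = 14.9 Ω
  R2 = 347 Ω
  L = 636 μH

Step 1 — Angular frequency: ω = 2π·f = 2π·9590 = 6.026e+04 rad/s.
Step 2 — Component impedances:
  R1: Z = R = 14.9 Ω
  R2: Z = R = 347 Ω
  L: Z = jωL = j·6.026e+04·0.000636 = 0 + j38.32 Ω
Step 3 — Parallel branch: R2 || L = 1/(1/R2 + 1/L) = 4.181 + j37.86 Ω.
Step 4 — Series with R1: Z_total = R1 + (R2 || L) = 19.08 + j37.86 Ω = 42.4∠63.3° Ω.
Step 5 — Power factor: PF = cos(φ) = Re(Z)/|Z| = 19.081/42.397 = 0.4501.
Step 6 — Type: Im(Z) = 37.86 ⇒ lagging (phase φ = 63.3°).

PF = 0.4501 (lagging, φ = 63.3°)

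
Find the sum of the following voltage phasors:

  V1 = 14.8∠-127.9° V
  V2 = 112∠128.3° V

Step 1 — Convert each phasor to rectangular form:
  V1 = 14.8·(cos(-127.9°) + j·sin(-127.9°)) = -9.091 - j11.68 V
  V2 = 112·(cos(128.3°) + j·sin(128.3°)) = -69.42 + j87.89 V
Step 2 — Sum components: V_total = -78.51 + j76.22 V.
Step 3 — Convert to polar: |V_total| = 109.4 V, ∠V_total = 135.8°.

V_total = 109.4∠135.8° V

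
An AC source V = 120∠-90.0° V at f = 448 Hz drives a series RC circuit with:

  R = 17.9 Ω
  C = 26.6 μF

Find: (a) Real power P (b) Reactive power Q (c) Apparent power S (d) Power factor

Step 1 — Angular frequency: ω = 2π·f = 2π·448 = 2815 rad/s.
Step 2 — Component impedances:
  R: Z = R = 17.9 Ω
  C: Z = 1/(jωC) = -j/(ω·C) = 0 - j13.36 Ω
Step 3 — Series combination: Z_total = R + C = 17.9 - j13.36 Ω = 22.33∠-36.7° Ω.
Step 4 — Source phasor: V = 120∠-90.0° V = 0 - j120 V.
Step 5 — Current: I = V / Z = 3.213 - j4.307 A = 5.373∠-53.3° A.
Step 6 — Complex power: S = V·I* = 516.8 - j385.6 VA.
Step 7 — Real power: P = Re(S) = 516.8 W.
Step 8 — Reactive power: Q = Im(S) = -385.6 VAR.
Step 9 — Apparent power: |S| = 644.8 VA.
Step 10 — Power factor: PF = P/|S| = 0.8015 (leading).

(a) P = 516.8 W  (b) Q = -385.6 VAR  (c) S = 644.8 VA  (d) PF = 0.8015 (leading)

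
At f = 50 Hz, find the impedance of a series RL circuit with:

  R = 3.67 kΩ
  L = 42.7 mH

Step 1 — Angular frequency: ω = 2π·f = 2π·50 = 314.2 rad/s.
Step 2 — Component impedances:
  R: Z = R = 3670 Ω
  L: Z = jωL = j·314.2·0.0427 = 0 + j13.41 Ω
Step 3 — Series combination: Z_total = R + L = 3670 + j13.41 Ω = 3670∠0.2° Ω.

Z = 3670 + j13.41 Ω = 3670∠0.2° Ω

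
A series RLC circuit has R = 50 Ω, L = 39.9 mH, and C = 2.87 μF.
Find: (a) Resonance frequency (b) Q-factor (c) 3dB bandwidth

Step 1 — Resonance: ω₀ = 1/√(LC) = 1/√(0.0399·2.87e-06) = 2955 rad/s.
Step 2 — f₀ = ω₀/(2π) = 470.3 Hz.
Step 3 — Series Q: Q = ω₀L/R = 2955·0.0399/50 = 2.358.
Step 4 — Bandwidth: Δω = ω₀/Q = 1253 rad/s; BW = Δω/(2π) = 199.4 Hz.

(a) f₀ = 470.3 Hz  (b) Q = 2.358  (c) BW = 199.4 Hz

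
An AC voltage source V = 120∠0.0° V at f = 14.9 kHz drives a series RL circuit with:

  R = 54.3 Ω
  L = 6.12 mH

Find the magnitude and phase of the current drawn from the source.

Step 1 — Angular frequency: ω = 2π·f = 2π·1.49e+04 = 9.362e+04 rad/s.
Step 2 — Component impedances:
  R: Z = R = 54.3 Ω
  L: Z = jωL = j·9.362e+04·0.00612 = 0 + j573 Ω
Step 3 — Series combination: Z_total = R + L = 54.3 + j573 Ω = 575.5∠84.6° Ω.
Step 4 — Source phasor: V = 120∠0.0° V = 120 V.
Step 5 — Ohm's law: I = V / Z_total = (120) / (54.3 + j573) = 0.01967 - j0.2076 A.
Step 6 — Convert to polar: |I| = 0.2085 A, ∠I = -84.6°.

I = 0.2085∠-84.6° A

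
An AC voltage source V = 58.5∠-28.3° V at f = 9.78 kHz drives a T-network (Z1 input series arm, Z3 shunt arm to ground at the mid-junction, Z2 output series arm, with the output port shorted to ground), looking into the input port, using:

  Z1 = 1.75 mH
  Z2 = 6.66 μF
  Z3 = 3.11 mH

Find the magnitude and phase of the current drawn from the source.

Step 1 — Angular frequency: ω = 2π·f = 2π·9780 = 6.145e+04 rad/s.
Step 2 — Component impedances:
  Z1: Z = jωL = j·6.145e+04·0.00175 = 0 + j107.5 Ω
  Z2: Z = 1/(jωC) = -j/(ω·C) = 0 - j2.443 Ω
  Z3: Z = jωL = j·6.145e+04·0.00311 = 0 + j191.1 Ω
Step 3 — With the output port shorted to ground, the output series arm Z2 runs from the junction to ground; the shunt arm Z3 also runs from the junction to ground. They appear in parallel: Z3 || Z2 = 0 - j2.475 Ω.
Step 4 — Series with input arm Z1: Z_in = Z1 + (Z3 || Z2) = 0 + j105.1 Ω = 105.1∠90.0° Ω.
Step 5 — Source phasor: V = 58.5∠-28.3° V = 51.51 - j27.73 V.
Step 6 — Ohm's law: I = V / Z_total = (51.51 - j27.73) / (0 + j105.1) = -0.264 - j0.4903 A.
Step 7 — Convert to polar: |I| = 0.5568 A, ∠I = -118.3°.

I = 0.5568∠-118.3° A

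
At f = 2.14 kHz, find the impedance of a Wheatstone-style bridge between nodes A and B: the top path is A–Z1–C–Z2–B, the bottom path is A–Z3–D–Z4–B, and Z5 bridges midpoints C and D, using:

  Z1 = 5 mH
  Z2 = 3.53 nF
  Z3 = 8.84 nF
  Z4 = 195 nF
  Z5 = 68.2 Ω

Step 1 — Angular frequency: ω = 2π·f = 2π·2140 = 1.345e+04 rad/s.
Step 2 — Component impedances:
  Z1: Z = jωL = j·1.345e+04·0.005 = 0 + j67.23 Ω
  Z2: Z = 1/(jωC) = -j/(ω·C) = 0 - j2.107e+04 Ω
  Z3: Z = 1/(jωC) = -j/(ω·C) = 0 - j8413 Ω
  Z4: Z = 1/(jωC) = -j/(ω·C) = 0 - j381.4 Ω
  Z5: Z = R = 68.2 Ω
Step 3 — Bridge requires nodal analysis (the Z5 bridge couples midpoints C and D, so the two paths cannot be reduced to a simple series/parallel combination). Setting node B to ground and injecting 1 A at node A, the 3-node admittance system at A, C, D solves to V_A = Z_AB = 66.87 - j307.6 Ω = 314.8∠-77.7° Ω.

Z = 66.87 - j307.6 Ω = 314.8∠-77.7° Ω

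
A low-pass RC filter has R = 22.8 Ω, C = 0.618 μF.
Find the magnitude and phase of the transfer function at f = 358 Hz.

Step 1 — Angular frequency: ω = 2π·358 = 2249 rad/s.
Step 2 — Transfer function: H(jω) = 1/(1 + jωRC).
Step 3 — Denominator: 1 + jωRC = 1 + j·2249·22.8·6.18e-07 = 1 + j0.03169.
Step 4 — H = 0.999 - j0.03166.
Step 5 — Magnitude: |H| = 0.9995 (-0.0 dB); phase: φ = -1.8°.

|H| = 0.9995 (-0.0 dB), φ = -1.8°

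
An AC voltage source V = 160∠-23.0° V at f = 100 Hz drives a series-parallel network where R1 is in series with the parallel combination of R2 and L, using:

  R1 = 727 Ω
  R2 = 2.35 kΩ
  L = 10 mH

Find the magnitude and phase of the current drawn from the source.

Step 1 — Angular frequency: ω = 2π·f = 2π·100 = 628.3 rad/s.
Step 2 — Component impedances:
  R1: Z = R = 727 Ω
  R2: Z = R = 2350 Ω
  L: Z = jωL = j·628.3·0.01 = 0 + j6.283 Ω
Step 3 — Parallel branch: R2 || L = 1/(1/R2 + 1/L) = 0.0168 + j6.283 Ω.
Step 4 — Series with R1: Z_total = R1 + (R2 || L) = 727 + j6.283 Ω = 727∠0.5° Ω.
Step 5 — Source phasor: V = 160∠-23.0° V = 147.3 - j62.52 V.
Step 6 — Ohm's law: I = V / Z_total = (147.3 - j62.52) / (727 + j6.283) = 0.2018 - j0.08774 A.
Step 7 — Convert to polar: |I| = 0.2201 A, ∠I = -23.5°.

I = 0.2201∠-23.5° A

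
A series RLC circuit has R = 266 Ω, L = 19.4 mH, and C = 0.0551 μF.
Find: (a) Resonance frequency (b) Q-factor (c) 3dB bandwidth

Step 1 — Resonance condition Im(Z)=0 gives ω₀ = 1/√(LC).
Step 2 — ω₀ = 1/√(0.0194·5.51e-08) = 3.059e+04 rad/s.
Step 3 — f₀ = ω₀/(2π) = 4868 Hz.
Step 4 — Series Q: Q = ω₀L/R = 3.059e+04·0.0194/266 = 2.231.
Step 5 — 3dB bandwidth: Δω = ω₀/Q = 1.371e+04 rad/s; BW = Δω/(2π) = 2182 Hz.

(a) f₀ = 4868 Hz  (b) Q = 2.231  (c) BW = 2182 Hz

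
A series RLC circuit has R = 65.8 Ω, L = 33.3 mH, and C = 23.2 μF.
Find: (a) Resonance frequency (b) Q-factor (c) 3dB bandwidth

Step 1 — Resonance: ω₀ = 1/√(LC) = 1/√(0.0333·2.32e-05) = 1138 rad/s.
Step 2 — f₀ = ω₀/(2π) = 181.1 Hz.
Step 3 — Series Q: Q = ω₀L/R = 1138·0.0333/65.8 = 0.5758.
Step 4 — Bandwidth: Δω = ω₀/Q = 1976 rad/s; BW = Δω/(2π) = 314.5 Hz.

(a) f₀ = 181.1 Hz  (b) Q = 0.5758  (c) BW = 314.5 Hz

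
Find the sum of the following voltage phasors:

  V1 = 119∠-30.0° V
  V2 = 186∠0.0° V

Step 1 — Convert each phasor to rectangular form:
  V1 = 119·(cos(-30.0°) + j·sin(-30.0°)) = 103.1 - j59.5 V
  V2 = 186·(cos(0.0°) + j·sin(0.0°)) = 186 V
Step 2 — Sum components: V_total = 289.1 - j59.5 V.
Step 3 — Convert to polar: |V_total| = 295.1 V, ∠V_total = -11.6°.

V_total = 295.1∠-11.6° V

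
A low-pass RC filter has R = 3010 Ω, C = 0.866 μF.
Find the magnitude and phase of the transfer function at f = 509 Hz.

Step 1 — Angular frequency: ω = 2π·509 = 3198 rad/s.
Step 2 — Transfer function: H(jω) = 1/(1 + jωRC).
Step 3 — Denominator: 1 + jωRC = 1 + j·3198·3010·8.66e-07 = 1 + j8.336.
Step 4 — H = 0.01419 - j0.1183.
Step 5 — Magnitude: |H| = 0.1191 (-18.5 dB); phase: φ = -83.2°.

|H| = 0.1191 (-18.5 dB), φ = -83.2°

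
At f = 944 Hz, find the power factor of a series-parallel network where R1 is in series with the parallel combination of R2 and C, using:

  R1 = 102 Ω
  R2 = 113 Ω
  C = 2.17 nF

Step 1 — Angular frequency: ω = 2π·f = 2π·944 = 5931 rad/s.
Step 2 — Component impedances:
  R1: Z = R = 102 Ω
  R2: Z = R = 113 Ω
  C: Z = 1/(jωC) = -j/(ω·C) = 0 - j7.769e+04 Ω
Step 3 — Parallel branch: R2 || C = 1/(1/R2 + 1/C) = 113 - j0.1643 Ω.
Step 4 — Series with R1: Z_total = R1 + (R2 || C) = 215 - j0.1643 Ω = 215∠-0.0° Ω.
Step 5 — Power factor: PF = cos(φ) = Re(Z)/|Z| = 215/215 = 1.
Step 6 — Type: Im(Z) = -0.1643 ⇒ leading (phase φ = -0.0°).

PF = 1 (leading, φ = -0.0°)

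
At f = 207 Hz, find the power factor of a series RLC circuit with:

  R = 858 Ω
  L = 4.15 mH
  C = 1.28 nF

Step 1 — Angular frequency: ω = 2π·f = 2π·207 = 1301 rad/s.
Step 2 — Component impedances:
  R: Z = R = 858 Ω
  L: Z = jωL = j·1301·0.00415 = 0 + j5.398 Ω
  C: Z = 1/(jωC) = -j/(ω·C) = 0 - j6.007e+05 Ω
Step 3 — Series combination: Z_total = R + L + C = 858 - j6.007e+05 Ω = 6.007e+05∠-89.9° Ω.
Step 4 — Power factor: PF = cos(φ) = Re(Z)/|Z| = 858/6.007e+05 = 0.001428.
Step 5 — Type: Im(Z) = -6.007e+05 ⇒ leading (phase φ = -89.9°).

PF = 0.001428 (leading, φ = -89.9°)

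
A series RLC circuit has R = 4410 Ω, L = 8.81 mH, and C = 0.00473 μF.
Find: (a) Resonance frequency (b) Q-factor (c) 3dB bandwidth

Step 1 — Resonance: ω₀ = 1/√(LC) = 1/√(0.00881·4.73e-09) = 1.549e+05 rad/s.
Step 2 — f₀ = ω₀/(2π) = 2.465e+04 Hz.
Step 3 — Series Q: Q = ω₀L/R = 1.549e+05·0.00881/4410 = 0.3095.
Step 4 — Bandwidth: Δω = ω₀/Q = 5.006e+05 rad/s; BW = Δω/(2π) = 7.967e+04 Hz.

(a) f₀ = 2.465e+04 Hz  (b) Q = 0.3095  (c) BW = 7.967e+04 Hz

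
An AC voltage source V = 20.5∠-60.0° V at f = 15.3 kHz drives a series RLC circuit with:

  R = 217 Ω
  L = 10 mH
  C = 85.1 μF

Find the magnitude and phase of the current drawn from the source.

Step 1 — Angular frequency: ω = 2π·f = 2π·1.53e+04 = 9.613e+04 rad/s.
Step 2 — Component impedances:
  R: Z = R = 217 Ω
  L: Z = jωL = j·9.613e+04·0.01 = 0 + j961.3 Ω
  C: Z = 1/(jωC) = -j/(ω·C) = 0 - j0.1222 Ω
Step 3 — Series combination: Z_total = R + L + C = 217 + j961.2 Ω = 985.4∠77.3° Ω.
Step 4 — Source phasor: V = 20.5∠-60.0° V = 10.25 - j17.75 V.
Step 5 — Ohm's law: I = V / Z_total = (10.25 - j17.75) / (217 + j961.2) = -0.01528 - j0.01411 A.
Step 6 — Convert to polar: |I| = 0.0208 A, ∠I = -137.3°.

I = 0.0208∠-137.3° A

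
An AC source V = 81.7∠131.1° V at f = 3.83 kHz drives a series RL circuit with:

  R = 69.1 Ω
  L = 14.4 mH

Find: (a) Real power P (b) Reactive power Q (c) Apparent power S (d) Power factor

Step 1 — Angular frequency: ω = 2π·f = 2π·3830 = 2.406e+04 rad/s.
Step 2 — Component impedances:
  R: Z = R = 69.1 Ω
  L: Z = jωL = j·2.406e+04·0.0144 = 0 + j346.5 Ω
Step 3 — Series combination: Z_total = R + L = 69.1 + j346.5 Ω = 353.4∠78.7° Ω.
Step 4 — Source phasor: V = 81.7∠131.1° V = -53.71 + j61.57 V.
Step 5 — Current: I = V / Z = 0.1411 + j0.1831 A = 0.2312∠52.4° A.
Step 6 — Complex power: S = V·I* = 3.694 + j18.53 VA.
Step 7 — Real power: P = Re(S) = 3.694 W.
Step 8 — Reactive power: Q = Im(S) = 18.53 VAR.
Step 9 — Apparent power: |S| = 18.89 VA.
Step 10 — Power factor: PF = P/|S| = 0.1956 (lagging).

(a) P = 3.694 W  (b) Q = 18.53 VAR  (c) S = 18.89 VA  (d) PF = 0.1956 (lagging)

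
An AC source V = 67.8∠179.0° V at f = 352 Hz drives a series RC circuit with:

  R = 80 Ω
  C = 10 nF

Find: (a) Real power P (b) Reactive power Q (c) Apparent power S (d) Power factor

Step 1 — Angular frequency: ω = 2π·f = 2π·352 = 2212 rad/s.
Step 2 — Component impedances:
  R: Z = R = 80 Ω
  C: Z = 1/(jωC) = -j/(ω·C) = 0 - j4.521e+04 Ω
Step 3 — Series combination: Z_total = R + C = 80 - j4.521e+04 Ω = 4.521e+04∠-89.9° Ω.
Step 4 — Source phasor: V = 67.8∠179.0° V = -67.79 + j1.183 V.
Step 5 — Current: I = V / Z = -2.882e-05 - j0.001499 A = 0.0015∠-91.1° A.
Step 6 — Complex power: S = V·I* = 0.0001799 - j0.1017 VA.
Step 7 — Real power: P = Re(S) = 0.0001799 W.
Step 8 — Reactive power: Q = Im(S) = -0.1017 VAR.
Step 9 — Apparent power: |S| = 0.1017 VA.
Step 10 — Power factor: PF = P/|S| = 0.001769 (leading).

(a) P = 0.0001799 W  (b) Q = -0.1017 VAR  (c) S = 0.1017 VA  (d) PF = 0.001769 (leading)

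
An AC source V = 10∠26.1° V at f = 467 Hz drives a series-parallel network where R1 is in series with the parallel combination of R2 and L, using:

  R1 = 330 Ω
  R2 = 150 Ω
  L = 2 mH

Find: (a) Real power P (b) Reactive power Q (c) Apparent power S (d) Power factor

Step 1 — Angular frequency: ω = 2π·f = 2π·467 = 2934 rad/s.
Step 2 — Component impedances:
  R1: Z = R = 330 Ω
  R2: Z = R = 150 Ω
  L: Z = jωL = j·2934·0.002 = 0 + j5.868 Ω
Step 3 — Parallel branch: R2 || L = 1/(1/R2 + 1/L) = 0.2292 + j5.86 Ω.
Step 4 — Series with R1: Z_total = R1 + (R2 || L) = 330.2 + j5.86 Ω = 330.3∠1.0° Ω.
Step 5 — Source phasor: V = 10∠26.1° V = 8.98 + j4.399 V.
Step 6 — Current: I = V / Z = 0.02742 + j0.01284 A = 0.03028∠25.1° A.
Step 7 — Complex power: S = V·I* = 0.3027 + j0.005371 VA.
Step 8 — Real power: P = Re(S) = 0.3027 W.
Step 9 — Reactive power: Q = Im(S) = 0.005371 VAR.
Step 10 — Apparent power: |S| = 0.3028 VA.
Step 11 — Power factor: PF = P/|S| = 0.9998 (lagging).

(a) P = 0.3027 W  (b) Q = 0.005371 VAR  (c) S = 0.3028 VA  (d) PF = 0.9998 (lagging)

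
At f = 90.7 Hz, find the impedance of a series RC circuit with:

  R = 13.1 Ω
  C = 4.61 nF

Step 1 — Angular frequency: ω = 2π·f = 2π·90.7 = 569.9 rad/s.
Step 2 — Component impedances:
  R: Z = R = 13.1 Ω
  C: Z = 1/(jωC) = -j/(ω·C) = 0 - j3.806e+05 Ω
Step 3 — Series combination: Z_total = R + C = 13.1 - j3.806e+05 Ω = 3.806e+05∠-90.0° Ω.

Z = 13.1 - j3.806e+05 Ω = 3.806e+05∠-90.0° Ω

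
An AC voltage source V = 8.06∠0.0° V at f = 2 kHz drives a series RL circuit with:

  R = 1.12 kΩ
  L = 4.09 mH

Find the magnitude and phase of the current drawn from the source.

Step 1 — Angular frequency: ω = 2π·f = 2π·2000 = 1.257e+04 rad/s.
Step 2 — Component impedances:
  R: Z = R = 1120 Ω
  L: Z = jωL = j·1.257e+04·0.00409 = 0 + j51.4 Ω
Step 3 — Series combination: Z_total = R + L = 1120 + j51.4 Ω = 1121∠2.6° Ω.
Step 4 — Source phasor: V = 8.06∠0.0° V = 8.06 V.
Step 5 — Ohm's law: I = V / Z_total = (8.06) / (1120 + j51.4) = 0.007181 - j0.0003295 A.
Step 6 — Convert to polar: |I| = 0.007189 A, ∠I = -2.6°.

I = 0.007189∠-2.6° A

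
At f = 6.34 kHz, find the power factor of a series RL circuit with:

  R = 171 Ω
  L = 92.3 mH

Step 1 — Angular frequency: ω = 2π·f = 2π·6340 = 3.984e+04 rad/s.
Step 2 — Component impedances:
  R: Z = R = 171 Ω
  L: Z = jωL = j·3.984e+04·0.0923 = 0 + j3677 Ω
Step 3 — Series combination: Z_total = R + L = 171 + j3677 Ω = 3681∠87.3° Ω.
Step 4 — Power factor: PF = cos(φ) = Re(Z)/|Z| = 171/3680.8 = 0.04646.
Step 5 — Type: Im(Z) = 3677 ⇒ lagging (phase φ = 87.3°).

PF = 0.04646 (lagging, φ = 87.3°)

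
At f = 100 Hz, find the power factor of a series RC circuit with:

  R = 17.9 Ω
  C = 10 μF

Step 1 — Angular frequency: ω = 2π·f = 2π·100 = 628.3 rad/s.
Step 2 — Component impedances:
  R: Z = R = 17.9 Ω
  C: Z = 1/(jωC) = -j/(ω·C) = 0 - j159.2 Ω
Step 3 — Series combination: Z_total = R + C = 17.9 - j159.2 Ω = 160.2∠-83.6° Ω.
Step 4 — Power factor: PF = cos(φ) = Re(Z)/|Z| = 17.9/160.16 = 0.1118.
Step 5 — Type: Im(Z) = -159.2 ⇒ leading (phase φ = -83.6°).

PF = 0.1118 (leading, φ = -83.6°)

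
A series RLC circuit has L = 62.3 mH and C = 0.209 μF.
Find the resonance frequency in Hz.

Step 1 — Resonance condition Im(Z)=0 gives ω₀ = 1/√(LC).
Step 2 — ω₀ = 1/√(0.0623·2.09e-07) = 8764 rad/s.
Step 3 — f₀ = ω₀/(2π) = 1395 Hz.

f₀ = 1395 Hz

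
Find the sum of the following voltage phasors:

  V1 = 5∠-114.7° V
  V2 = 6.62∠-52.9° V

Step 1 — Convert each phasor to rectangular form:
  V1 = 5·(cos(-114.7°) + j·sin(-114.7°)) = -2.089 - j4.543 V
  V2 = 6.62·(cos(-52.9°) + j·sin(-52.9°)) = 3.993 - j5.28 V
Step 2 — Sum components: V_total = 1.904 - j9.823 V.
Step 3 — Convert to polar: |V_total| = 10.01 V, ∠V_total = -79.0°.

V_total = 10.01∠-79.0° V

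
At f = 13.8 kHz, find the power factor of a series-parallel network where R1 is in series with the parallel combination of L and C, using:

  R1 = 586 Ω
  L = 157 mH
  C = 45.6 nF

Step 1 — Angular frequency: ω = 2π·f = 2π·1.38e+04 = 8.671e+04 rad/s.
Step 2 — Component impedances:
  R1: Z = R = 586 Ω
  L: Z = jωL = j·8.671e+04·0.157 = 0 + j1.361e+04 Ω
  C: Z = 1/(jωC) = -j/(ω·C) = 0 - j252.9 Ω
Step 3 — Parallel branch: L || C = 1/(1/L + 1/C) = 0 - j257.7 Ω.
Step 4 — Series with R1: Z_total = R1 + (L || C) = 586 - j257.7 Ω = 640.2∠-23.7° Ω.
Step 5 — Power factor: PF = cos(φ) = Re(Z)/|Z| = 586/640.16 = 0.9154.
Step 6 — Type: Im(Z) = -257.7 ⇒ leading (phase φ = -23.7°).

PF = 0.9154 (leading, φ = -23.7°)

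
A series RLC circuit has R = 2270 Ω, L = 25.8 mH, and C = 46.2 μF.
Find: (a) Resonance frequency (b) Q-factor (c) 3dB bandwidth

Step 1 — Resonance: ω₀ = 1/√(LC) = 1/√(0.0258·4.62e-05) = 915.9 rad/s.
Step 2 — f₀ = ω₀/(2π) = 145.8 Hz.
Step 3 — Series Q: Q = ω₀L/R = 915.9·0.0258/2270 = 0.01041.
Step 4 — Bandwidth: Δω = ω₀/Q = 8.798e+04 rad/s; BW = Δω/(2π) = 1.4e+04 Hz.

(a) f₀ = 145.8 Hz  (b) Q = 0.01041  (c) BW = 1.4e+04 Hz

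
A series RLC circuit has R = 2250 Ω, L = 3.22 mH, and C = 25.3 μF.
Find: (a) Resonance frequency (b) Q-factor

Step 1 — Resonance condition Im(Z)=0 gives ω₀ = 1/√(LC).
Step 2 — ω₀ = 1/√(0.00322·2.53e-05) = 3504 rad/s.
Step 3 — f₀ = ω₀/(2π) = 557.6 Hz.
Step 4 — Series Q: Q = ω₀L/R = 3504·0.00322/2250 = 0.005014.

(a) f₀ = 557.6 Hz  (b) Q = 0.005014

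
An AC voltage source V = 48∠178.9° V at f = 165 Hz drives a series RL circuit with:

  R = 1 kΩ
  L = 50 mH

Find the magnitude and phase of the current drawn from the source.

Step 1 — Angular frequency: ω = 2π·f = 2π·165 = 1037 rad/s.
Step 2 — Component impedances:
  R: Z = R = 1000 Ω
  L: Z = jωL = j·1037·0.05 = 0 + j51.84 Ω
Step 3 — Series combination: Z_total = R + L = 1000 + j51.84 Ω = 1001∠3.0° Ω.
Step 4 — Source phasor: V = 48∠178.9° V = -47.99 + j0.9215 V.
Step 5 — Ohm's law: I = V / Z_total = (-47.99 + j0.9215) / (1000 + j51.84) = -0.04781 + j0.0034 A.
Step 6 — Convert to polar: |I| = 0.04794 A, ∠I = 175.9°.

I = 0.04794∠175.9° A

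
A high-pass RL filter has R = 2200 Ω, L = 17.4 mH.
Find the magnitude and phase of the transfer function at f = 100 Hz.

Step 1 — Angular frequency: ω = 2π·100 = 628.3 rad/s.
Step 2 — Transfer function: H(jω) = jωL/(R + jωL).
Step 3 — Numerator jωL = j·10.93; denominator R + jωL = 2200 + j10.93.
Step 4 — H = 2.469e-05 + j0.004969.
Step 5 — Magnitude: |H| = 0.004969 (-46.1 dB); phase: φ = 89.7°.

|H| = 0.004969 (-46.1 dB), φ = 89.7°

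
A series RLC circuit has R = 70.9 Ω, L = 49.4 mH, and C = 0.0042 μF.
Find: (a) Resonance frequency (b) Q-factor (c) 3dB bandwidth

Step 1 — Resonance: ω₀ = 1/√(LC) = 1/√(0.0494·4.2e-09) = 6.942e+04 rad/s.
Step 2 — f₀ = ω₀/(2π) = 1.105e+04 Hz.
Step 3 — Series Q: Q = ω₀L/R = 6.942e+04·0.0494/70.9 = 48.37.
Step 4 — Bandwidth: Δω = ω₀/Q = 1435 rad/s; BW = Δω/(2π) = 228.4 Hz.

(a) f₀ = 1.105e+04 Hz  (b) Q = 48.37  (c) BW = 228.4 Hz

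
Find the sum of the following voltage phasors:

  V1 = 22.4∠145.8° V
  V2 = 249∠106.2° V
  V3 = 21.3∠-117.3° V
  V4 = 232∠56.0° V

Step 1 — Convert each phasor to rectangular form:
  V1 = 22.4·(cos(145.8°) + j·sin(145.8°)) = -18.53 + j12.59 V
  V2 = 249·(cos(106.2°) + j·sin(106.2°)) = -69.47 + j239.1 V
  V3 = 21.3·(cos(-117.3°) + j·sin(-117.3°)) = -9.769 - j18.93 V
  V4 = 232·(cos(56.0°) + j·sin(56.0°)) = 129.7 + j192.3 V
Step 2 — Sum components: V_total = 31.97 + j425.1 V.
Step 3 — Convert to polar: |V_total| = 426.3 V, ∠V_total = 85.7°.

V_total = 426.3∠85.7° V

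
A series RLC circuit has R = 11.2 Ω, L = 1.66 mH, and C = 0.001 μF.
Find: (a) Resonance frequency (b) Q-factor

Step 1 — Resonance condition Im(Z)=0 gives ω₀ = 1/√(LC).
Step 2 — ω₀ = 1/√(0.00166·1e-09) = 7.762e+05 rad/s.
Step 3 — f₀ = ω₀/(2π) = 1.235e+05 Hz.
Step 4 — Series Q: Q = ω₀L/R = 7.762e+05·0.00166/11.2 = 115.

(a) f₀ = 1.235e+05 Hz  (b) Q = 115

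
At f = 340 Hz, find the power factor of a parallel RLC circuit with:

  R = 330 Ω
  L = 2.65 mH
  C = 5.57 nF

Step 1 — Angular frequency: ω = 2π·f = 2π·340 = 2136 rad/s.
Step 2 — Component impedances:
  R: Z = R = 330 Ω
  L: Z = jωL = j·2136·0.00265 = 0 + j5.661 Ω
  C: Z = 1/(jωC) = -j/(ω·C) = 0 - j8.404e+04 Ω
Step 3 — Parallel combination: 1/Z_total = 1/R + 1/L + 1/C; Z_total = 0.0971 + j5.66 Ω = 5.661∠89.0° Ω.
Step 4 — Power factor: PF = cos(φ) = Re(Z)/|Z| = 0.0971/5.661 = 0.01715.
Step 5 — Type: Im(Z) = 5.66 ⇒ lagging (phase φ = 89.0°).

PF = 0.01715 (lagging, φ = 89.0°)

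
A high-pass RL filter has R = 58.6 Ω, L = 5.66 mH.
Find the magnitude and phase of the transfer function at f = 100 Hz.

Step 1 — Angular frequency: ω = 2π·100 = 628.3 rad/s.
Step 2 — Transfer function: H(jω) = jωL/(R + jωL).
Step 3 — Numerator jωL = j·3.556; denominator R + jωL = 58.6 + j3.556.
Step 4 — H = 0.003669 + j0.06046.
Step 5 — Magnitude: |H| = 0.06058 (-24.4 dB); phase: φ = 86.5°.

|H| = 0.06058 (-24.4 dB), φ = 86.5°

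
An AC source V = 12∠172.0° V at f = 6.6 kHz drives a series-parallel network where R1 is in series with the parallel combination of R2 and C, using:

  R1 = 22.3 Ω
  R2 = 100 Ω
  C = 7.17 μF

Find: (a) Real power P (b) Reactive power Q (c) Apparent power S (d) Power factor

Step 1 — Angular frequency: ω = 2π·f = 2π·6600 = 4.147e+04 rad/s.
Step 2 — Component impedances:
  R1: Z = R = 22.3 Ω
  R2: Z = R = 100 Ω
  C: Z = 1/(jωC) = -j/(ω·C) = 0 - j3.363 Ω
Step 3 — Parallel branch: R2 || C = 1/(1/R2 + 1/C) = 0.113 - j3.359 Ω.
Step 4 — Series with R1: Z_total = R1 + (R2 || C) = 22.41 - j3.359 Ω = 22.66∠-8.5° Ω.
Step 5 — Source phasor: V = 12∠172.0° V = -11.88 + j1.67 V.
Step 6 — Current: I = V / Z = -0.5295 - j0.004847 A = 0.5295∠-179.5° A.
Step 7 — Complex power: S = V·I* = 6.284 - j0.9418 VA.
Step 8 — Real power: P = Re(S) = 6.284 W.
Step 9 — Reactive power: Q = Im(S) = -0.9418 VAR.
Step 10 — Apparent power: |S| = 6.354 VA.
Step 11 — Power factor: PF = P/|S| = 0.989 (leading).

(a) P = 6.284 W  (b) Q = -0.9418 VAR  (c) S = 6.354 VA  (d) PF = 0.989 (leading)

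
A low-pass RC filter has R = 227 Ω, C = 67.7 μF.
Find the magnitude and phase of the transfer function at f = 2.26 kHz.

Step 1 — Angular frequency: ω = 2π·2260 = 1.42e+04 rad/s.
Step 2 — Transfer function: H(jω) = 1/(1 + jωRC).
Step 3 — Denominator: 1 + jωRC = 1 + j·1.42e+04·227·6.77e-05 = 1 + j218.2.
Step 4 — H = 2.1e-05 - j0.004582.
Step 5 — Magnitude: |H| = 0.004582 (-46.8 dB); phase: φ = -89.7°.

|H| = 0.004582 (-46.8 dB), φ = -89.7°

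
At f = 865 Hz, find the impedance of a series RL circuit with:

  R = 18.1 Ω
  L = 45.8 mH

Step 1 — Angular frequency: ω = 2π·f = 2π·865 = 5435 rad/s.
Step 2 — Component impedances:
  R: Z = R = 18.1 Ω
  L: Z = jωL = j·5435·0.0458 = 0 + j248.9 Ω
Step 3 — Series combination: Z_total = R + L = 18.1 + j248.9 Ω = 249.6∠85.8° Ω.

Z = 18.1 + j248.9 Ω = 249.6∠85.8° Ω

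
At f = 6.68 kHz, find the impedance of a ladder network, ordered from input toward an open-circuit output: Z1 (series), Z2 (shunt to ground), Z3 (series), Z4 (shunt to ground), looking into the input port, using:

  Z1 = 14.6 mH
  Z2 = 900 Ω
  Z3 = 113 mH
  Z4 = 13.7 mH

Step 1 — Angular frequency: ω = 2π·f = 2π·6680 = 4.197e+04 rad/s.
Step 2 — Component impedances:
  Z1: Z = jωL = j·4.197e+04·0.0146 = 0 + j612.8 Ω
  Z2: Z = R = 900 Ω
  Z3: Z = jωL = j·4.197e+04·0.113 = 0 + j4743 Ω
  Z4: Z = jωL = j·4.197e+04·0.0137 = 0 + j575 Ω
Step 3 — Ladder network (open output): work backward from the far end, alternating series and parallel combinations. Z_in = 874.9 + j760.9 Ω = 1159∠41.0° Ω.

Z = 874.9 + j760.9 Ω = 1159∠41.0° Ω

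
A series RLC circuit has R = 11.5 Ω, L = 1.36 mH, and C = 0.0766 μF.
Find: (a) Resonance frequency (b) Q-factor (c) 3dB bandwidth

Step 1 — Resonance condition Im(Z)=0 gives ω₀ = 1/√(LC).
Step 2 — ω₀ = 1/√(0.00136·7.66e-08) = 9.798e+04 rad/s.
Step 3 — f₀ = ω₀/(2π) = 1.559e+04 Hz.
Step 4 — Series Q: Q = ω₀L/R = 9.798e+04·0.00136/11.5 = 11.59.
Step 5 — 3dB bandwidth: Δω = ω₀/Q = 8456 rad/s; BW = Δω/(2π) = 1346 Hz.

(a) f₀ = 1.559e+04 Hz  (b) Q = 11.59  (c) BW = 1346 Hz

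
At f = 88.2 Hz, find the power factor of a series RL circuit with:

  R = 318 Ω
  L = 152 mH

Step 1 — Angular frequency: ω = 2π·f = 2π·88.2 = 554.2 rad/s.
Step 2 — Component impedances:
  R: Z = R = 318 Ω
  L: Z = jωL = j·554.2·0.152 = 0 + j84.23 Ω
Step 3 — Series combination: Z_total = R + L = 318 + j84.23 Ω = 329∠14.8° Ω.
Step 4 — Power factor: PF = cos(φ) = Re(Z)/|Z| = 318/328.97 = 0.9667.
Step 5 — Type: Im(Z) = 84.23 ⇒ lagging (phase φ = 14.8°).

PF = 0.9667 (lagging, φ = 14.8°)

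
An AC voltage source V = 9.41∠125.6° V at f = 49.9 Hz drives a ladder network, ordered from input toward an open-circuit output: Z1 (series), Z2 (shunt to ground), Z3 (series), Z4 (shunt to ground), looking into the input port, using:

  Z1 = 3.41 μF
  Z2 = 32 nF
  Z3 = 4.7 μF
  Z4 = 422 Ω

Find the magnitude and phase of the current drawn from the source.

Step 1 — Angular frequency: ω = 2π·f = 2π·49.9 = 313.5 rad/s.
Step 2 — Component impedances:
  Z1: Z = 1/(jωC) = -j/(ω·C) = 0 - j935.3 Ω
  Z2: Z = 1/(jωC) = -j/(ω·C) = 0 - j9.967e+04 Ω
  Z3: Z = 1/(jωC) = -j/(ω·C) = 0 - j678.6 Ω
  Z4: Z = R = 422 Ω
Step 3 — Ladder network (open output): work backward from the far end, alternating series and parallel combinations. Z_in = 416.3 - j1611 Ω = 1664∠-75.5° Ω.
Step 4 — Source phasor: V = 9.41∠125.6° V = -5.478 + j7.651 V.
Step 5 — Ohm's law: I = V / Z_total = (-5.478 + j7.651) / (416.3 - j1611) = -0.005275 - j0.002037 A.
Step 6 — Convert to polar: |I| = 0.005655 A, ∠I = -158.9°.

I = 0.005655∠-158.9° A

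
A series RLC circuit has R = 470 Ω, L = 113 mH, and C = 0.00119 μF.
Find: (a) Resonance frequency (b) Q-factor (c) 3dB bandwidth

Step 1 — Resonance: ω₀ = 1/√(LC) = 1/√(0.113·1.19e-09) = 8.624e+04 rad/s.
Step 2 — f₀ = ω₀/(2π) = 1.372e+04 Hz.
Step 3 — Series Q: Q = ω₀L/R = 8.624e+04·0.113/470 = 20.73.
Step 4 — Bandwidth: Δω = ω₀/Q = 4159 rad/s; BW = Δω/(2π) = 662 Hz.

(a) f₀ = 1.372e+04 Hz  (b) Q = 20.73  (c) BW = 662 Hz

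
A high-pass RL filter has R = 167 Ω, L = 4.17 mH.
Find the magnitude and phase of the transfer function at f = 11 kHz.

Step 1 — Angular frequency: ω = 2π·1.1e+04 = 6.912e+04 rad/s.
Step 2 — Transfer function: H(jω) = jωL/(R + jωL).
Step 3 — Numerator jωL = j·288.2; denominator R + jωL = 167 + j288.2.
Step 4 — H = 0.7486 + j0.4338.
Step 5 — Magnitude: |H| = 0.8652 (-1.3 dB); phase: φ = 30.1°.

|H| = 0.8652 (-1.3 dB), φ = 30.1°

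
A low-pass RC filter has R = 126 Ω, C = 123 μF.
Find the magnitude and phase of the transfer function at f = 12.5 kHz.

Step 1 — Angular frequency: ω = 2π·1.25e+04 = 7.854e+04 rad/s.
Step 2 — Transfer function: H(jω) = 1/(1 + jωRC).
Step 3 — Denominator: 1 + jωRC = 1 + j·7.854e+04·126·0.000123 = 1 + j1217.
Step 4 — H = 6.749e-07 - j0.0008216.
Step 5 — Magnitude: |H| = 0.0008216 (-61.7 dB); phase: φ = -90.0°.

|H| = 0.0008216 (-61.7 dB), φ = -90.0°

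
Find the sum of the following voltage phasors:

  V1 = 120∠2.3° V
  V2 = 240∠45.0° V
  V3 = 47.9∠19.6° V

Step 1 — Convert each phasor to rectangular form:
  V1 = 120·(cos(2.3°) + j·sin(2.3°)) = 119.9 + j4.816 V
  V2 = 240·(cos(45.0°) + j·sin(45.0°)) = 169.7 + j169.7 V
  V3 = 47.9·(cos(19.6°) + j·sin(19.6°)) = 45.12 + j16.07 V
Step 2 — Sum components: V_total = 334.7 + j190.6 V.
Step 3 — Convert to polar: |V_total| = 385.2 V, ∠V_total = 29.7°.

V_total = 385.2∠29.7° V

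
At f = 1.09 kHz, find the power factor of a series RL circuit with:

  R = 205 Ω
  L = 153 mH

Step 1 — Angular frequency: ω = 2π·f = 2π·1090 = 6849 rad/s.
Step 2 — Component impedances:
  R: Z = R = 205 Ω
  L: Z = jωL = j·6849·0.153 = 0 + j1048 Ω
Step 3 — Series combination: Z_total = R + L = 205 + j1048 Ω = 1068∠78.9° Ω.
Step 4 — Power factor: PF = cos(φ) = Re(Z)/|Z| = 205/1067.7 = 0.192.
Step 5 — Type: Im(Z) = 1048 ⇒ lagging (phase φ = 78.9°).

PF = 0.192 (lagging, φ = 78.9°)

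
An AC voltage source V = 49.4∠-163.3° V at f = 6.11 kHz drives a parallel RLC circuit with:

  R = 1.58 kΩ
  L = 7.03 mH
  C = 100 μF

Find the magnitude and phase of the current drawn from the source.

Step 1 — Angular frequency: ω = 2π·f = 2π·6110 = 3.839e+04 rad/s.
Step 2 — Component impedances:
  R: Z = R = 1580 Ω
  L: Z = jωL = j·3.839e+04·0.00703 = 0 + j269.9 Ω
  C: Z = 1/(jωC) = -j/(ω·C) = 0 - j0.2605 Ω
Step 3 — Parallel combination: 1/Z_total = 1/R + 1/L + 1/C; Z_total = 4.303e-05 - j0.2607 Ω = 0.2607∠-90.0° Ω.
Step 4 — Source phasor: V = 49.4∠-163.3° V = -47.32 - j14.2 V.
Step 5 — Ohm's law: I = V / Z_total = (-47.32 - j14.2) / (4.303e-05 - j0.2607) = 54.41 - j181.5 A.
Step 6 — Convert to polar: |I| = 189.5 A, ∠I = -73.3°.

I = 189.5∠-73.3° A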